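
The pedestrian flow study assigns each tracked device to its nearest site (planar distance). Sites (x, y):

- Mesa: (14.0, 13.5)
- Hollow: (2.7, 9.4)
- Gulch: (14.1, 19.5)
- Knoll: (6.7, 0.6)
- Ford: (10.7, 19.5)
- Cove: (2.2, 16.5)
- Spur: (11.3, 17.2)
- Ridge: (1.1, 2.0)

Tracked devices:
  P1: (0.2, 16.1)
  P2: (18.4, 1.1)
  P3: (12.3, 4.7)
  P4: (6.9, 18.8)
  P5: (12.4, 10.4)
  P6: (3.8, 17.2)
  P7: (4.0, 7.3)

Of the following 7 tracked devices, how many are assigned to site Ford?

P1 → Cove
P2 → Knoll
P3 → Knoll
P4 → Ford
P5 → Mesa
P6 → Cove
P7 → Hollow
1 of the 7 goes to Ford.

1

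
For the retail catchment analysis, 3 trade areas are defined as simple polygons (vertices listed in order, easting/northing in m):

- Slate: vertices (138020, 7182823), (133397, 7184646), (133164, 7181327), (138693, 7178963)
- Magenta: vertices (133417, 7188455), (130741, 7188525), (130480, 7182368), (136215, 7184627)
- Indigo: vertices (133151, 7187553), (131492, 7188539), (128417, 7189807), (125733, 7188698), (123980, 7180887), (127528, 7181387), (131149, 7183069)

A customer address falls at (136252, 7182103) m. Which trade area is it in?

Cast a ray rightward from (136252, 7182103). For each polygon, the edges (by vertex number in listed order) whose endpoints lie on opposite sides of northing = 7182103, where each meets that height, and whether that is right or left of the point:
Slate: 2–3 at easting≈133218.5 (left), 4–1 at easting≈138145.5 (right) → 1 crossing.
Magenta: no edge straddles that height → 0 crossings.
Indigo: 4–5 at easting≈124252.9 (left), 6–7 at easting≈129069.4 (left) → 0 crossings.
Only Slate has an odd count, so the point is inside Slate.

Slate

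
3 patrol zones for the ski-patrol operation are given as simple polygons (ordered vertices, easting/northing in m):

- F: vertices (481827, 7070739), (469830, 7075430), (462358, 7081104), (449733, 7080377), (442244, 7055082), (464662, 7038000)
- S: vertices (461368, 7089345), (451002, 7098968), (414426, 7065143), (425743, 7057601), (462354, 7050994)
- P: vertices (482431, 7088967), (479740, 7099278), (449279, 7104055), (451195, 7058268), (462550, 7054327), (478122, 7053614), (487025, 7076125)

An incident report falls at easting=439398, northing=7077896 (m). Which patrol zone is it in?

Cast a ray rightward from (439398, 7077896). For each polygon, the edges (by vertex number in listed order) whose endpoints lie on opposite sides of northing = 7077896, where each meets that height, and whether that is right or left of the point:
F: 2–3 at easting≈466582.6 (right), 4–5 at easting≈448998.5 (right) → 2 crossings.
S: 2–3 at easting≈428216.2 (left), 5–1 at easting≈461662.4 (right) → 1 crossing.
P: 3–4 at easting≈450373.6 (right), 7–1 at easting≈486391.5 (right) → 2 crossings.
Only S has an odd count, so the point is inside S.

S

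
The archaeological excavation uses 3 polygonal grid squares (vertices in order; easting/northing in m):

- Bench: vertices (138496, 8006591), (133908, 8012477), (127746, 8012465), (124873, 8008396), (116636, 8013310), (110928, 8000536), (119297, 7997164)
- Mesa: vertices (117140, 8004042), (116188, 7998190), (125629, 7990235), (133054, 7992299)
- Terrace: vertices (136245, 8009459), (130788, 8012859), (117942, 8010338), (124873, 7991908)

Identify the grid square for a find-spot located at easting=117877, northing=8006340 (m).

Cast a ray rightward from (117877, 8006340). For each polygon, the edges (by vertex number in listed order) whose endpoints lie on opposite sides of northing = 8006340, where each meets that height, and whether that is right or left of the point:
Bench: 5–6 at easting≈113521.5 (left), 7–1 at easting≈137984.8 (right) → 1 crossing.
Mesa: no edge straddles that height → 0 crossings.
Terrace: 3–4 at easting≈119445.5 (right), 4–1 at easting≈134224.1 (right) → 2 crossings.
Only Bench has an odd count, so the point is inside Bench.

Bench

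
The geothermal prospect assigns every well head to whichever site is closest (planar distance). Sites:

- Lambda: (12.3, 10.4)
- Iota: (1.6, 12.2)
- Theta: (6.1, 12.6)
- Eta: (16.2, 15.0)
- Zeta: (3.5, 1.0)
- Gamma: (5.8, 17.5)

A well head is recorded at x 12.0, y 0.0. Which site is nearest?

Squared distances to each site:
Lambda: 108.250; Iota: 257.000; Theta: 193.570; Eta: 242.640; Zeta: 73.250; Gamma: 344.690.
Minimum at Zeta.

Zeta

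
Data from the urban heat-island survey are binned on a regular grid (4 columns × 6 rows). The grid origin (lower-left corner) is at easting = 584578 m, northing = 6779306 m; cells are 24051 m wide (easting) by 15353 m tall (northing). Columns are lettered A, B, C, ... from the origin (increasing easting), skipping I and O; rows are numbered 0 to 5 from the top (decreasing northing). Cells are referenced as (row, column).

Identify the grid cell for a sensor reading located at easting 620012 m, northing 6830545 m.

Column index: ⌊(620012 − 584578) / 24051⌋ = ⌊1.473⌋ = 1 → column B
Row offset from origin: ⌊(6830545 − 6779306) / 15353⌋ = ⌊3.337⌋ = 3 → row 2 (counted from top)

(2, B)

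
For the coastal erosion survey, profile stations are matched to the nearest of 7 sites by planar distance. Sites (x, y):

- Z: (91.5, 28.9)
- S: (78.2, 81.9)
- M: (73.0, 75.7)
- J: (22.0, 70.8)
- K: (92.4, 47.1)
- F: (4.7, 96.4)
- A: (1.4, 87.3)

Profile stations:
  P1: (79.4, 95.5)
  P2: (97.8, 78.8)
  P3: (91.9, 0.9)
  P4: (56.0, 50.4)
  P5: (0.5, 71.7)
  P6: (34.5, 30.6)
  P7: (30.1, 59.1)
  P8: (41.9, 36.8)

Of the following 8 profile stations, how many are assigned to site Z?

1

P1 → S
P2 → S
P3 → Z
P4 → M
P5 → A
P6 → J
P7 → J
P8 → J
1 of the 8 goes to Z.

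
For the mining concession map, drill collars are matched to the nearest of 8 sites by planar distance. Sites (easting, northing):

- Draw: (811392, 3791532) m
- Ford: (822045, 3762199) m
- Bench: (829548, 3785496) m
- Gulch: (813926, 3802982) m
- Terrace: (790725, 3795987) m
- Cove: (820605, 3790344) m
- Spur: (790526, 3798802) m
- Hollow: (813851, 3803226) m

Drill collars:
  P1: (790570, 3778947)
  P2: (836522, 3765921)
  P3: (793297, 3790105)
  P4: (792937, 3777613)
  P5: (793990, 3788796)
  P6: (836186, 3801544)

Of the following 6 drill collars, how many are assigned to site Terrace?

P1 → Terrace
P2 → Ford
P3 → Terrace
P4 → Terrace
P5 → Terrace
P6 → Bench
4 of the 6 go to Terrace.

4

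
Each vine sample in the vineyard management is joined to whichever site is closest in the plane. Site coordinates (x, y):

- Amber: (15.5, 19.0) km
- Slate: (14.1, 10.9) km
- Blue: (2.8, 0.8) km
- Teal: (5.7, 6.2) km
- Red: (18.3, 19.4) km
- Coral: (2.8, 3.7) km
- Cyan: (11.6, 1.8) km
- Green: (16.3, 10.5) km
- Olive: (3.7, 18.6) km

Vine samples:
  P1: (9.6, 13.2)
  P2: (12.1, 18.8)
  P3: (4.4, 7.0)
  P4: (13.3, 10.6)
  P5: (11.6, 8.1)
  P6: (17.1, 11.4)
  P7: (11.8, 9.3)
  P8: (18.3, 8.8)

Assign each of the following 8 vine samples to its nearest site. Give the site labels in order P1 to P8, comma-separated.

P1 → Slate (d²=25.54)
P2 → Amber (d²=11.60)
P3 → Teal (d²=2.33)
P4 → Slate (d²=0.73)
P5 → Slate (d²=14.09)
P6 → Green (d²=1.45)
P7 → Slate (d²=7.85)
P8 → Green (d²=6.89)

Slate, Amber, Teal, Slate, Slate, Green, Slate, Green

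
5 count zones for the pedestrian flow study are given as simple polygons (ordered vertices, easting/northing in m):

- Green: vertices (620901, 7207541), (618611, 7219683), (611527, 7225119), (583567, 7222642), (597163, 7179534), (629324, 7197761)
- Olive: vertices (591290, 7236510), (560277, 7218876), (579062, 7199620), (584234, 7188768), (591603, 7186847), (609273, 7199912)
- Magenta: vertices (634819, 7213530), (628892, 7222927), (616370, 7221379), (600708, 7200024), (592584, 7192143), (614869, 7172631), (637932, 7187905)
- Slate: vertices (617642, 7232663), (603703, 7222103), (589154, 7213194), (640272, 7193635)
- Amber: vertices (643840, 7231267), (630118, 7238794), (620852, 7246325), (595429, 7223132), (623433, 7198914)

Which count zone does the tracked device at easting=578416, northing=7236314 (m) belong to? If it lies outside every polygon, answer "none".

Cast a ray rightward from (578416, 7236314). For each polygon, the edges (by vertex number in listed order) whose endpoints lie on opposite sides of northing = 7236314, where each meets that height, and whether that is right or left of the point:
Green: no edge straddles that height → 0 crossings.
Olive: 1–2 at easting≈590945.3 (right), 6–1 at easting≈591386.3 (right) → 2 crossings.
Magenta: no edge straddles that height → 0 crossings.
Slate: no edge straddles that height → 0 crossings.
Amber: 1–2 at easting≈634639.1 (right), 3–4 at easting≈609878.4 (right) → 2 crossings.
All counts are even, so the point lies outside every listed polygon.

none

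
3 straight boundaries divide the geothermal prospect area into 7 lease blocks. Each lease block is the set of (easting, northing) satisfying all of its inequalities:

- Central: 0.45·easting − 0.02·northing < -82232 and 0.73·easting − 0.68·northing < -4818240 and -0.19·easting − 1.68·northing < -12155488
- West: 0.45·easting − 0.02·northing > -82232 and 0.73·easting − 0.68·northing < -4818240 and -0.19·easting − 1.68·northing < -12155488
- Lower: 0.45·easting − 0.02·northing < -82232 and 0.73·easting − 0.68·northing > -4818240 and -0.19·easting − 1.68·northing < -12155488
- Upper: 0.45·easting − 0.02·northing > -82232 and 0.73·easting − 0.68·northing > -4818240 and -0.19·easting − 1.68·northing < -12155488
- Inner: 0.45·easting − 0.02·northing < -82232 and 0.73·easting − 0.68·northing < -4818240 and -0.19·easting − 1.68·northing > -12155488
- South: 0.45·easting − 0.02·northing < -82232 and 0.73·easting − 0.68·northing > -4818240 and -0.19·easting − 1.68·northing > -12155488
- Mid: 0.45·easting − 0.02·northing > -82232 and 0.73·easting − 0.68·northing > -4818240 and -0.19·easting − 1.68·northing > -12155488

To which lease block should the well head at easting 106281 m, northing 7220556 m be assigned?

0.45·106281 − 0.02·7220556 = -96584.670, which is < -82232
0.73·106281 − 0.68·7220556 = -4832392.950, which is < -4818240
-0.19·106281 − 1.68·7220556 = -12150727.470, which is > -12155488
This sign pattern matches Inner.

Inner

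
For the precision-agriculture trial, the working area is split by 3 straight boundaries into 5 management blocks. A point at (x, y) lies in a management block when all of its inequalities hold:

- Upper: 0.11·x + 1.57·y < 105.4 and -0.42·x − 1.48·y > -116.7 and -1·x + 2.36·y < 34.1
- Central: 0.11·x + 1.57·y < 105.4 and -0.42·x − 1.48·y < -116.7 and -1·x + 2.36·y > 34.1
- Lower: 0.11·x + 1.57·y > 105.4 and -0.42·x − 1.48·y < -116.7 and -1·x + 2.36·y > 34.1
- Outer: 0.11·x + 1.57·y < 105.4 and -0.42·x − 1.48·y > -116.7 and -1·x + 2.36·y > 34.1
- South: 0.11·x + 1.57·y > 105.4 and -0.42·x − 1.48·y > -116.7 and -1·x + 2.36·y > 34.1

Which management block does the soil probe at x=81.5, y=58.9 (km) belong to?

Central

0.11·81.5 + 1.57·58.9 = 101.438, which is < 105.4
-0.42·81.5 − 1.48·58.9 = -121.402, which is < -116.7
-1·81.5 + 2.36·58.9 = 57.504, which is > 34.1
This sign pattern matches Central.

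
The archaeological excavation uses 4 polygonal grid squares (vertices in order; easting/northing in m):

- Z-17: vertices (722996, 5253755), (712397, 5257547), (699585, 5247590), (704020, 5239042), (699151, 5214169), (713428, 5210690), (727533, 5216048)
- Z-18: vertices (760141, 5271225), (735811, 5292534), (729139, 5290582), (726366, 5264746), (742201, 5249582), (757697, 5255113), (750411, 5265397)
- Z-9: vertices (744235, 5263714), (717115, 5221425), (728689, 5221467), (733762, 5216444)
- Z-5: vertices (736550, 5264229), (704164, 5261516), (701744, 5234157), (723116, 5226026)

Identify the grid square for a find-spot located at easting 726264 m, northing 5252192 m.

Cast a ray rightward from (726264, 5252192). For each polygon, the edges (by vertex number in listed order) whose endpoints lie on opposite sides of northing = 5252192, where each meets that height, and whether that is right or left of the point:
Z-17: 2–3 at easting≈705506.5 (left), 7–1 at easting≈723184.1 (left) → 0 crossings.
Z-18: 4–5 at easting≈739475.5 (right), 5–6 at easting≈749513.3 (right) → 2 crossings.
Z-9: 1–2 at easting≈736845.9 (right), 4–1 at easting≈741682.2 (right) → 2 crossings.
Z-5: 2–3 at easting≈703339.3 (left), 4–1 at easting≈732317.2 (right) → 1 crossing.
Only Z-5 has an odd count, so the point is inside Z-5.

Z-5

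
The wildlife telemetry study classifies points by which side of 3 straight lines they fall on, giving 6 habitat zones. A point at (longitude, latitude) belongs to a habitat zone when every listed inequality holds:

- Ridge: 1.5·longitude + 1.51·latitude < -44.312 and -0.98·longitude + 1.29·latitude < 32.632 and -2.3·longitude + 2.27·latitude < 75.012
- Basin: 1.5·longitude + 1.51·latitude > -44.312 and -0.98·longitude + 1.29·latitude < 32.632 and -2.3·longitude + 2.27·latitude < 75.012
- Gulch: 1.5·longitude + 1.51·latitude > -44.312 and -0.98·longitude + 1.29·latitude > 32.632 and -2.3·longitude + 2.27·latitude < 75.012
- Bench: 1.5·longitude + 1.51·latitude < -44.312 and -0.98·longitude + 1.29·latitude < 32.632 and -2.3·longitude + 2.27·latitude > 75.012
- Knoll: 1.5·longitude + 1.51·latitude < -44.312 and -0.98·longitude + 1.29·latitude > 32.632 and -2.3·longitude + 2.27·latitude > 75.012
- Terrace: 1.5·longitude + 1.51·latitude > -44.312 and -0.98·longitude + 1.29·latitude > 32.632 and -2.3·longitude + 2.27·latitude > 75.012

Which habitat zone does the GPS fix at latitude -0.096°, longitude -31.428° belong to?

1.5·-31.428 + 1.51·-0.096 = -47.287, which is < -44.312
-0.98·-31.428 + 1.29·-0.096 = 30.676, which is < 32.632
-2.3·-31.428 + 2.27·-0.096 = 72.066, which is < 75.012
This sign pattern matches Ridge.

Ridge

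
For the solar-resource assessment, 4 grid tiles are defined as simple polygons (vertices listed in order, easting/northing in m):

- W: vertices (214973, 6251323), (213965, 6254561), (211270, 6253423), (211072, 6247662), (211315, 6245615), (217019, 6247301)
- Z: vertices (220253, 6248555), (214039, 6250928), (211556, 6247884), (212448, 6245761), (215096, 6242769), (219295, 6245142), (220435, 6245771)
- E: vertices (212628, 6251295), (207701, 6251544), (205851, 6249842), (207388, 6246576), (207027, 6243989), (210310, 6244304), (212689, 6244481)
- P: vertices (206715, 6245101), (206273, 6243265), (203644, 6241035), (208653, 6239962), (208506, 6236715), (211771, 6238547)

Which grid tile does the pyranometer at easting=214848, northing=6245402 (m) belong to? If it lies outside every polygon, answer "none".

Cast a ray rightward from (214848, 6245402). For each polygon, the edges (by vertex number in listed order) whose endpoints lie on opposite sides of northing = 6245402, where each meets that height, and whether that is right or left of the point:
W: no edge straddles that height → 0 crossings.
Z: 4–5 at easting≈212765.7 (left), 6–7 at easting≈219766.2 (right) → 1 crossing.
E: 4–5 at easting≈207224.2 (left), 7–1 at easting≈212680.8 (left) → 0 crossings.
P: no edge straddles that height → 0 crossings.
Only Z has an odd count, so the point is inside Z.

Z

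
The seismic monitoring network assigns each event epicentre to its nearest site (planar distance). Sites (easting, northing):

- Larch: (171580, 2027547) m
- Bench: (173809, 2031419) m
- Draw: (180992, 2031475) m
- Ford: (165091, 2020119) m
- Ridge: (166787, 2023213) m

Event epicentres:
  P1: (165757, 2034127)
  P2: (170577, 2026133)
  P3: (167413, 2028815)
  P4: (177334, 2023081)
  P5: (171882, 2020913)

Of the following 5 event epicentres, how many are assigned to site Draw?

0

P1 → Bench
P2 → Larch
P3 → Larch
P4 → Larch
P5 → Ridge
0 of the 5 go to Draw.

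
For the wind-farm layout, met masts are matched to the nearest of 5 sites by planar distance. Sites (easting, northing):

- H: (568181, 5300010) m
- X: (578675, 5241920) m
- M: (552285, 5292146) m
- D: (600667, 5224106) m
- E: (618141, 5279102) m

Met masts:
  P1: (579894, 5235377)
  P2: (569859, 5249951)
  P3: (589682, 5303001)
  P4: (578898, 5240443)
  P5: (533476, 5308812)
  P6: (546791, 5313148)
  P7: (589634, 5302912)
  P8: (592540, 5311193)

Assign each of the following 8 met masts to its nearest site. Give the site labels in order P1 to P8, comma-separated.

P1 → X (d²=44296810.00)
P2 → X (d²=142218817.00)
P3 → H (d²=471239082.00)
P4 → X (d²=2231258.00)
P5 → M (d²=631534037.00)
P6 → M (d²=471268040.00)
P7 → H (d²=468652813.00)
P8 → H (d²=718420370.00)

X, X, H, X, M, M, H, H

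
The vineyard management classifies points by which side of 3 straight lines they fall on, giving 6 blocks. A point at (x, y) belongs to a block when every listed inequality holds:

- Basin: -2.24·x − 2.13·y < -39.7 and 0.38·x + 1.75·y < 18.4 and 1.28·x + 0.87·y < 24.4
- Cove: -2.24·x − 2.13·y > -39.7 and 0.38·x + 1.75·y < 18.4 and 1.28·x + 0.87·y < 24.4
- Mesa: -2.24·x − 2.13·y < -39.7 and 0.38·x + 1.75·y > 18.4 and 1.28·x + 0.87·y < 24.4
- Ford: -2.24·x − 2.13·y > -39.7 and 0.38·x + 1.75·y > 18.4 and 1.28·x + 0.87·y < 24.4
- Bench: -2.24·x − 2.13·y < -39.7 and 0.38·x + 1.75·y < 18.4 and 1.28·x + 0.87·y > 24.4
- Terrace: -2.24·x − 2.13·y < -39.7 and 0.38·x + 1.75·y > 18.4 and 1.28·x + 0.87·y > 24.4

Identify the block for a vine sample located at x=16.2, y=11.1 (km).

Terrace

-2.24·16.2 − 2.13·11.1 = -59.931, which is < -39.7
0.38·16.2 + 1.75·11.1 = 25.581, which is > 18.4
1.28·16.2 + 0.87·11.1 = 30.393, which is > 24.4
This sign pattern matches Terrace.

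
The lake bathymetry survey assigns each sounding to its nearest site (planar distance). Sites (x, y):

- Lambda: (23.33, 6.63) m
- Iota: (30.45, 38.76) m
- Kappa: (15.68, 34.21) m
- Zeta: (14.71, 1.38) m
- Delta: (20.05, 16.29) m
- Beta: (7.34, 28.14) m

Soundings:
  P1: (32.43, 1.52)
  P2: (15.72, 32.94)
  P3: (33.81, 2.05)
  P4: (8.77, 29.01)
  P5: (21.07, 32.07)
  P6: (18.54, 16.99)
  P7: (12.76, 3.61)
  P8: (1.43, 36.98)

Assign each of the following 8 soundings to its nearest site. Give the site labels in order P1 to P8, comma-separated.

P1 → Lambda (d²=108.92)
P2 → Kappa (d²=1.61)
P3 → Lambda (d²=130.81)
P4 → Beta (d²=2.80)
P5 → Kappa (d²=33.63)
P6 → Delta (d²=2.77)
P7 → Zeta (d²=8.78)
P8 → Beta (d²=113.07)

Lambda, Kappa, Lambda, Beta, Kappa, Delta, Zeta, Beta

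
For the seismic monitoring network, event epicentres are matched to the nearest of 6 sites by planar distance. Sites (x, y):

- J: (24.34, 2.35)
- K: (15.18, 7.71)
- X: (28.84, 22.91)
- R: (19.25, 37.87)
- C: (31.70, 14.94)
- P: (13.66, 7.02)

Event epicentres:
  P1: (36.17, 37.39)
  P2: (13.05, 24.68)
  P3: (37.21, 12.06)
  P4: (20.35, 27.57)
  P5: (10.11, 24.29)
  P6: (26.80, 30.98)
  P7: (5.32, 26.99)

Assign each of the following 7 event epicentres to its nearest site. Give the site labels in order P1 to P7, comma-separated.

P1 → X (d²=263.40)
P2 → R (d²=212.42)
P3 → C (d²=38.65)
P4 → X (d²=93.80)
P5 → R (d²=267.96)
P6 → X (d²=69.29)
P7 → R (d²=312.42)

X, R, C, X, R, X, R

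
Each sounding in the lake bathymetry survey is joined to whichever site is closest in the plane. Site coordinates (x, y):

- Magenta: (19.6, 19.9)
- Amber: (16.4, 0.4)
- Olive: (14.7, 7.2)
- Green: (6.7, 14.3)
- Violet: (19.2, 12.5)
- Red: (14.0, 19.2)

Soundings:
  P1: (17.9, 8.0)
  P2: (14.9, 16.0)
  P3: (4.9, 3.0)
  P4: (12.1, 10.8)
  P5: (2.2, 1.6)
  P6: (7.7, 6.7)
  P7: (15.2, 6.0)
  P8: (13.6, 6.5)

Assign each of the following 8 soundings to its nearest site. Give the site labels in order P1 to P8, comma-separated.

P1 → Olive (d²=10.88)
P2 → Red (d²=11.05)
P3 → Olive (d²=113.68)
P4 → Olive (d²=19.72)
P5 → Green (d²=181.54)
P6 → Olive (d²=49.25)
P7 → Olive (d²=1.69)
P8 → Olive (d²=1.70)

Olive, Red, Olive, Olive, Green, Olive, Olive, Olive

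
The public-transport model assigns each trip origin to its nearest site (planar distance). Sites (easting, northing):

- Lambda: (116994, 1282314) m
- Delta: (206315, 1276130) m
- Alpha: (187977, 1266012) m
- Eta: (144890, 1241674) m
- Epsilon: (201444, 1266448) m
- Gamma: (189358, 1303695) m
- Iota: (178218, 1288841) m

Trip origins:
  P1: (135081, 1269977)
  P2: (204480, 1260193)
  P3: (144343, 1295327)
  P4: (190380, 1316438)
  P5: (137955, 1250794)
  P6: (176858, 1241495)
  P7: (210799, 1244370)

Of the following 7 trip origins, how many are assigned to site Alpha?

1

P1 → Lambda
P2 → Epsilon
P3 → Lambda
P4 → Gamma
P5 → Eta
P6 → Alpha
P7 → Epsilon
1 of the 7 goes to Alpha.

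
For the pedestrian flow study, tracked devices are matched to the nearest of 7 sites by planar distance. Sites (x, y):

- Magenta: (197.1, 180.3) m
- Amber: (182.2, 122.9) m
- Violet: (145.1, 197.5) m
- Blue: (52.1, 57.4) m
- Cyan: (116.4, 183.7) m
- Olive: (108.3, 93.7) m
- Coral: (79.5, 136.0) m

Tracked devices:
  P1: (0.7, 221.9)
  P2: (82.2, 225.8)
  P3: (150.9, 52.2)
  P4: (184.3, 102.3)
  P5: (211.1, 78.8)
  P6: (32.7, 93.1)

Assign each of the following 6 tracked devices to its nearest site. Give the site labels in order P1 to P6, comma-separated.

P1 → Coral (d²=13588.25)
P2 → Cyan (d²=2942.05)
P3 → Olive (d²=3537.01)
P4 → Amber (d²=428.77)
P5 → Amber (d²=2780.02)
P6 → Blue (d²=1650.85)

Coral, Cyan, Olive, Amber, Amber, Blue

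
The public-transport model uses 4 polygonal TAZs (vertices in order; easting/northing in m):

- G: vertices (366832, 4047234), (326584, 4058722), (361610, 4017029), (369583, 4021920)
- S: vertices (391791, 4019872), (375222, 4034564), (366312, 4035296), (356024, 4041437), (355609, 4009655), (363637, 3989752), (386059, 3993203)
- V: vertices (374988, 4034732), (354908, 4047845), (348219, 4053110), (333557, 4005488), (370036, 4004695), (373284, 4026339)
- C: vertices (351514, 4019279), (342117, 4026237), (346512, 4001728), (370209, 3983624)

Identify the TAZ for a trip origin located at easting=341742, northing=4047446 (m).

Cast a ray rightward from (341742, 4047446). For each polygon, the edges (by vertex number in listed order) whose endpoints lie on opposite sides of northing = 4047446, where each meets that height, and whether that is right or left of the point:
G: 1–2 at easting≈366089.3 (right), 2–3 at easting≈336056.9 (left) → 1 crossing.
S: no edge straddles that height → 0 crossings.
V: 1–2 at easting≈355519.0 (right), 3–4 at easting≈346475.2 (right) → 2 crossings.
C: no edge straddles that height → 0 crossings.
Only G has an odd count, so the point is inside G.

G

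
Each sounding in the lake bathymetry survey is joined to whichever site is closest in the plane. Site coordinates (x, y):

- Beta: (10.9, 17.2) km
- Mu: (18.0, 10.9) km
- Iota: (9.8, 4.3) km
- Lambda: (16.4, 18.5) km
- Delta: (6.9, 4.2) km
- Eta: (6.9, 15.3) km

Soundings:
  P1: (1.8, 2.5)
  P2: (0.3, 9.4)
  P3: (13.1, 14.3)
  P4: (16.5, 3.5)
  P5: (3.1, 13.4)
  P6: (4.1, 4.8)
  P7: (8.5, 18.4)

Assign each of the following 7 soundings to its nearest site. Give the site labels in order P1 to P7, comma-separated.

Delta, Delta, Beta, Iota, Eta, Delta, Beta

P1 → Delta (d²=28.90)
P2 → Delta (d²=70.60)
P3 → Beta (d²=13.25)
P4 → Iota (d²=45.53)
P5 → Eta (d²=18.05)
P6 → Delta (d²=8.20)
P7 → Beta (d²=7.20)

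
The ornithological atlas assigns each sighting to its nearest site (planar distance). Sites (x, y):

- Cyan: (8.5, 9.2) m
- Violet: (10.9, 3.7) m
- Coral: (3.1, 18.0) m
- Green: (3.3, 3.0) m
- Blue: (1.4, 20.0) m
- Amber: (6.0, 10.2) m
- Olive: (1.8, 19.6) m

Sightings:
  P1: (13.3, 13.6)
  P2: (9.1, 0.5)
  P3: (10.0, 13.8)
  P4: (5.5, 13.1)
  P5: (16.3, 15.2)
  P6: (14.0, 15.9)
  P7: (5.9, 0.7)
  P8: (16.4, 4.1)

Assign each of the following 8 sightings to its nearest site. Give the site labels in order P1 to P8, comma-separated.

P1 → Cyan (d²=42.40)
P2 → Violet (d²=13.48)
P3 → Cyan (d²=23.41)
P4 → Amber (d²=8.66)
P5 → Cyan (d²=96.84)
P6 → Cyan (d²=75.14)
P7 → Green (d²=12.05)
P8 → Violet (d²=30.41)

Cyan, Violet, Cyan, Amber, Cyan, Cyan, Green, Violet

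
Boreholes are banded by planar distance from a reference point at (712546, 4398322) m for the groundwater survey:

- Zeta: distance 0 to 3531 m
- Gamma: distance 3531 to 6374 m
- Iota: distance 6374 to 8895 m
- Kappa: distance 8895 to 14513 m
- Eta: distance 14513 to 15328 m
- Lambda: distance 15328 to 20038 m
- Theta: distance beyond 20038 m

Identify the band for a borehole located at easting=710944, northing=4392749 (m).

Gamma

Distance = √((710944−712546)² + (4392749−4398322)²) = √(2566404.000 + 31058329.000) = 5798.684 m.
3531 ≤ 5798.684 < 6374 → Gamma.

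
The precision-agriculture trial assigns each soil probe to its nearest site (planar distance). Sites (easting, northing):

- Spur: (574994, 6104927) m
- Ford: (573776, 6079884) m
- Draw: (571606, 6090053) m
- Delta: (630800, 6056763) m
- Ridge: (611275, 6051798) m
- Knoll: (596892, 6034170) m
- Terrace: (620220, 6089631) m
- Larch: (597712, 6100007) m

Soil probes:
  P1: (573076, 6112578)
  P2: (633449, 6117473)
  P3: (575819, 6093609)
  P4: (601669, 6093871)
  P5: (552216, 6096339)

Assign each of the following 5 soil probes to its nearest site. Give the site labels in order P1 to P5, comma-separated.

Spur, Terrace, Draw, Larch, Draw

P1 → Spur (d²=62216525.00)
P2 → Terrace (d²=950183405.00)
P3 → Draw (d²=30394505.00)
P4 → Larch (d²=53308345.00)
P5 → Draw (d²=415485896.00)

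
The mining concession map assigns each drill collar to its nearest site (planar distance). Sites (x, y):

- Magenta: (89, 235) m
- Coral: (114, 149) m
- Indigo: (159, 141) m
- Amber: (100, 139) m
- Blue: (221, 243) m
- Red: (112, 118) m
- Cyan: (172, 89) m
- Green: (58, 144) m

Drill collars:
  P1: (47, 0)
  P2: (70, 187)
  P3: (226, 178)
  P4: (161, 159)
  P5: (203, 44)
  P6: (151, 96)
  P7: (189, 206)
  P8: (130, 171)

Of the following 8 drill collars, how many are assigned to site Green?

1

P1 → Red
P2 → Green
P3 → Blue
P4 → Indigo
P5 → Cyan
P6 → Cyan
P7 → Blue
P8 → Coral
1 of the 8 goes to Green.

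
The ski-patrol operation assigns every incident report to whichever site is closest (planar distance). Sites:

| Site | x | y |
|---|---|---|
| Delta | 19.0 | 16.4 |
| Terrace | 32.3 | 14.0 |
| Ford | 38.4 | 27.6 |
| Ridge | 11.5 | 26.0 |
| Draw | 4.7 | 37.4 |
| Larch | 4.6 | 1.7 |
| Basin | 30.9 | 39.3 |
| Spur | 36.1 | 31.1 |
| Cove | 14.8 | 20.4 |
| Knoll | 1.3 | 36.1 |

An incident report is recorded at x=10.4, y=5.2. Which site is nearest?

Larch

Squared distances to each site:
Delta: 199.400; Terrace: 557.050; Ford: 1285.760; Ridge: 433.850; Draw: 1069.330; Larch: 45.890; Basin: 1583.060; Spur: 1331.300; Cove: 250.400; Knoll: 1037.620.
Minimum at Larch.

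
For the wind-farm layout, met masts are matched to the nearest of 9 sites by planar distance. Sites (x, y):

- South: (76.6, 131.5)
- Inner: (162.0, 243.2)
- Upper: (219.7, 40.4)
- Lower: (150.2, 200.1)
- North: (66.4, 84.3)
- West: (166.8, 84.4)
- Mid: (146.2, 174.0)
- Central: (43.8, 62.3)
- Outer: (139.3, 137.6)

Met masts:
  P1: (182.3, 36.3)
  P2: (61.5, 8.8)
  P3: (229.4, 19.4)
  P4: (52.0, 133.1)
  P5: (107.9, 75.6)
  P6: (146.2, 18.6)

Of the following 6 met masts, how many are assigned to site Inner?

0

P1 → Upper
P2 → Central
P3 → Upper
P4 → South
P5 → North
P6 → West
0 of the 6 go to Inner.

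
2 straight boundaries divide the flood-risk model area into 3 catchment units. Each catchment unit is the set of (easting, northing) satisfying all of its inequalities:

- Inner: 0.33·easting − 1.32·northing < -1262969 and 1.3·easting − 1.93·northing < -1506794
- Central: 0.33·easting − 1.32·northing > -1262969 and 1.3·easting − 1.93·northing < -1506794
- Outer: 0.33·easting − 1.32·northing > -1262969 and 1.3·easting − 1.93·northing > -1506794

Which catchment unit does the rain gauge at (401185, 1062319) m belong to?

0.33·401185 − 1.32·1062319 = -1269870.030, which is < -1262969
1.3·401185 − 1.93·1062319 = -1528735.170, which is < -1506794
This sign pattern matches Inner.

Inner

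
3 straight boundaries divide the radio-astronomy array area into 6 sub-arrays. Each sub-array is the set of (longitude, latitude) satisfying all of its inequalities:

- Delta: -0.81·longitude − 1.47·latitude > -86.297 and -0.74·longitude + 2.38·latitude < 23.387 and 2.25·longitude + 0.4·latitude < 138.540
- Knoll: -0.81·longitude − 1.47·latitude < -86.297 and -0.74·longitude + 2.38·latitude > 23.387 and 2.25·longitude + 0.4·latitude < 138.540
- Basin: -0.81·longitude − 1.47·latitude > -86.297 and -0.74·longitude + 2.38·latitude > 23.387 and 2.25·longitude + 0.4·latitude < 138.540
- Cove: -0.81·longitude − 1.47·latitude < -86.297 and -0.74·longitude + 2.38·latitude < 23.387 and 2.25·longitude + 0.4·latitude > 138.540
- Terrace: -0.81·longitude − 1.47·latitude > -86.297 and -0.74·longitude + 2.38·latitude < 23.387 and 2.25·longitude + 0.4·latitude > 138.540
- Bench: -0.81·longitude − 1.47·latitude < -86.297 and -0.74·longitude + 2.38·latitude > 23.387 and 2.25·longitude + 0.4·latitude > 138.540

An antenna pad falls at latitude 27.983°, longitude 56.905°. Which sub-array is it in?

Bench

-0.81·56.905 − 1.47·27.983 = -87.228, which is < -86.297
-0.74·56.905 + 2.38·27.983 = 24.490, which is > 23.387
2.25·56.905 + 0.4·27.983 = 139.229, which is > 138.540
This sign pattern matches Bench.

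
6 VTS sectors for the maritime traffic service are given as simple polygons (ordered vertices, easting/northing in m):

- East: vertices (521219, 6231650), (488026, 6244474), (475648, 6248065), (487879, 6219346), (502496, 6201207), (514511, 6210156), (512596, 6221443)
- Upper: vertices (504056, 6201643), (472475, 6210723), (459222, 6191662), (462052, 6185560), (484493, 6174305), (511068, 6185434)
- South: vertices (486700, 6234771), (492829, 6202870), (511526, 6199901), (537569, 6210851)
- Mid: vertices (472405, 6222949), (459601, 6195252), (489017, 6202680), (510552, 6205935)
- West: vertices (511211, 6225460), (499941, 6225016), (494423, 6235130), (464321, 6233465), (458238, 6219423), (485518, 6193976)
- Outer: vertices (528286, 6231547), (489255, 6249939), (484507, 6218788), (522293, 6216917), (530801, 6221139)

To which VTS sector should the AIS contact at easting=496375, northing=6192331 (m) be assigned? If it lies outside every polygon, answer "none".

Upper

Cast a ray rightward from (496375, 6192331). For each polygon, the edges (by vertex number in listed order) whose endpoints lie on opposite sides of northing = 6192331, where each meets that height, and whether that is right or left of the point:
East: no edge straddles that height → 0 crossings.
Upper: 2–3 at easting≈459687.2 (left), 6–1 at easting≈508084.4 (right) → 1 crossing.
South: no edge straddles that height → 0 crossings.
Mid: no edge straddles that height → 0 crossings.
West: no edge straddles that height → 0 crossings.
Outer: no edge straddles that height → 0 crossings.
Only Upper has an odd count, so the point is inside Upper.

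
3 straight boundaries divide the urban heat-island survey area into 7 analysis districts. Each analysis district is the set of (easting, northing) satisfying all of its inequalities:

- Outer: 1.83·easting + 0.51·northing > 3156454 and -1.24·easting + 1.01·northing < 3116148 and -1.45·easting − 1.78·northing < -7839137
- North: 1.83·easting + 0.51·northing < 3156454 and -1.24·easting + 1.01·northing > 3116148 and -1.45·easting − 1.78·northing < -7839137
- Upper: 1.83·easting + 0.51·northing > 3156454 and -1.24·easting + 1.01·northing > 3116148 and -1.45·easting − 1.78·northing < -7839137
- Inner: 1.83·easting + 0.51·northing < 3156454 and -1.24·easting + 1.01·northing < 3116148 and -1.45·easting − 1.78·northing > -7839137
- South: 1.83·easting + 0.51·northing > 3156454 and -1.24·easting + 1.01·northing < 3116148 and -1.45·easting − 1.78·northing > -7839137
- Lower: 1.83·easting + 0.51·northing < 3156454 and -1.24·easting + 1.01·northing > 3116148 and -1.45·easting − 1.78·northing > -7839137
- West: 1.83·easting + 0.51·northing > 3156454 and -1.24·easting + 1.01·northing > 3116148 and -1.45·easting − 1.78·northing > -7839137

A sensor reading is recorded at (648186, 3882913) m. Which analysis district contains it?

Upper

1.83·648186 + 0.51·3882913 = 3166466.010, which is > 3156454
-1.24·648186 + 1.01·3882913 = 3117991.490, which is > 3116148
-1.45·648186 − 1.78·3882913 = -7851454.840, which is < -7839137
This sign pattern matches Upper.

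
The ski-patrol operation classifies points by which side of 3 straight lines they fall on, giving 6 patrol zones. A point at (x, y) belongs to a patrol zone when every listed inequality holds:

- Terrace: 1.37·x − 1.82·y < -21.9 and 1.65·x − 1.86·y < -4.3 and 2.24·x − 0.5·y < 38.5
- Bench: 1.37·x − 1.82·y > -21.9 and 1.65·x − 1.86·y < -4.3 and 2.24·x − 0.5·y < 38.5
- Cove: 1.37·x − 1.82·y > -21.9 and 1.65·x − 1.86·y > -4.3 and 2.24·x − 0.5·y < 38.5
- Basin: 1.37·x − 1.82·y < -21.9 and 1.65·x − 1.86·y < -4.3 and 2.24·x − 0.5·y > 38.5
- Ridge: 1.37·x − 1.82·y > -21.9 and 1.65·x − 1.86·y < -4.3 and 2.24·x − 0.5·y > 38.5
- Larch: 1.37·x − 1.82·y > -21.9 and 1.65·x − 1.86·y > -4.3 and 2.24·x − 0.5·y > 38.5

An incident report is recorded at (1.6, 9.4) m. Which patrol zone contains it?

Bench

1.37·1.6 − 1.82·9.4 = -14.916, which is > -21.9
1.65·1.6 − 1.86·9.4 = -14.844, which is < -4.3
2.24·1.6 − 0.5·9.4 = -1.116, which is < 38.5
This sign pattern matches Bench.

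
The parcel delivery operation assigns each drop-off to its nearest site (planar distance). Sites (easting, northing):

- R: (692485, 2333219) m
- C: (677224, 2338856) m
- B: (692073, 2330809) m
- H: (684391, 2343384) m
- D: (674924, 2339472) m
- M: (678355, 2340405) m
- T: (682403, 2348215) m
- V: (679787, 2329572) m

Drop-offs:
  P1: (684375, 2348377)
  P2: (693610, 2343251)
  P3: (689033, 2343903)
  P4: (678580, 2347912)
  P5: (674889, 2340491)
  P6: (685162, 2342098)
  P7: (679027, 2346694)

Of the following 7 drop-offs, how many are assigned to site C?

P1 → T
P2 → H
P3 → H
P4 → T
P5 → D
P6 → H
P7 → T
0 of the 7 go to C.

0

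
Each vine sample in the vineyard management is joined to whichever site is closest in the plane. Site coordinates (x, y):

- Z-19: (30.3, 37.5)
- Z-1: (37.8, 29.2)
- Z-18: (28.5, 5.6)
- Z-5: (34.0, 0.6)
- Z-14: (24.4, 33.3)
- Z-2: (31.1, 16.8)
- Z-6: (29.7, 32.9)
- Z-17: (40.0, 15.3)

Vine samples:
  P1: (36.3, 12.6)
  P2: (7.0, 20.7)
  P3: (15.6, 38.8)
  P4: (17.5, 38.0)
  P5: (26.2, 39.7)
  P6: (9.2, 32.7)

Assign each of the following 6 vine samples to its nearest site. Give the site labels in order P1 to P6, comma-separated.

P1 → Z-17 (d²=20.98)
P2 → Z-14 (d²=461.52)
P3 → Z-14 (d²=107.69)
P4 → Z-14 (d²=69.70)
P5 → Z-19 (d²=21.65)
P6 → Z-14 (d²=231.40)

Z-17, Z-14, Z-14, Z-14, Z-19, Z-14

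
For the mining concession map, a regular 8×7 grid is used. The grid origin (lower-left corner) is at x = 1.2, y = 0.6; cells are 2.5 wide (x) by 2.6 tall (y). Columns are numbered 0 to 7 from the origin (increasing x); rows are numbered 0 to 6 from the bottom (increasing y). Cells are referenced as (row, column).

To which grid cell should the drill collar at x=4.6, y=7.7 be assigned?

(2, 1)

Column index: ⌊(4.6 − 1.2) / 2.5⌋ = ⌊1.360⌋ = 1
Row offset from origin: ⌊(7.7 − 0.6) / 2.6⌋ = ⌊2.731⌋ = 2 → row 2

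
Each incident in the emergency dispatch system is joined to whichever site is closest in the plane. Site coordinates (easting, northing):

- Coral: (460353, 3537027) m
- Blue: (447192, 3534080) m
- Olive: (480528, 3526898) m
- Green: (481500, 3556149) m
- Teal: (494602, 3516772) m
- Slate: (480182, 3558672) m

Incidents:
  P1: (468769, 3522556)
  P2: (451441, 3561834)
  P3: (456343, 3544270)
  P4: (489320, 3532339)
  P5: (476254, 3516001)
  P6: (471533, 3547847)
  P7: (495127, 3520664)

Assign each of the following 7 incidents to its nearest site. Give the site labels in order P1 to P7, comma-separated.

P1 → Olive (d²=157127045.00)
P2 → Coral (d²=694810993.00)
P3 → Coral (d²=68541149.00)
P4 → Olive (d²=106903745.00)
P5 → Olive (d²=137011685.00)
P6 → Green (d²=168264293.00)
P7 → Teal (d²=15423289.00)

Olive, Coral, Coral, Olive, Olive, Green, Teal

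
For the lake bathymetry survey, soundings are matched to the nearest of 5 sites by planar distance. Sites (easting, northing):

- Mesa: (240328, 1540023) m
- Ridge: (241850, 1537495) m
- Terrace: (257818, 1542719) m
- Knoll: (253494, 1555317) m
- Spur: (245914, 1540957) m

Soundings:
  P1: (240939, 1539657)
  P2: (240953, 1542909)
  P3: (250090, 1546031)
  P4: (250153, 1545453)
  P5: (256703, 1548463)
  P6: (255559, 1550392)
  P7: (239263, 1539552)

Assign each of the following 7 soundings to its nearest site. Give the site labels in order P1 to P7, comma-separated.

P1 → Mesa (d²=507277.00)
P2 → Mesa (d²=8719621.00)
P3 → Spur (d²=43184452.00)
P4 → Spur (d²=38183137.00)
P5 → Terrace (d²=34236761.00)
P6 → Knoll (d²=28519850.00)
P7 → Mesa (d²=1356066.00)

Mesa, Mesa, Spur, Spur, Terrace, Knoll, Mesa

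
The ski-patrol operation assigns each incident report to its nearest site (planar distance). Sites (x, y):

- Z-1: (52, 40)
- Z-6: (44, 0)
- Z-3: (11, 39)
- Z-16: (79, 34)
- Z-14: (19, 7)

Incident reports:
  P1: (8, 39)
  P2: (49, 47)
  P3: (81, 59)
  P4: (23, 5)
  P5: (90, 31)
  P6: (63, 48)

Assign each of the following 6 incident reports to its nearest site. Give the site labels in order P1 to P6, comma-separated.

P1 → Z-3 (d²=9.00)
P2 → Z-1 (d²=58.00)
P3 → Z-16 (d²=629.00)
P4 → Z-14 (d²=20.00)
P5 → Z-16 (d²=130.00)
P6 → Z-1 (d²=185.00)

Z-3, Z-1, Z-16, Z-14, Z-16, Z-1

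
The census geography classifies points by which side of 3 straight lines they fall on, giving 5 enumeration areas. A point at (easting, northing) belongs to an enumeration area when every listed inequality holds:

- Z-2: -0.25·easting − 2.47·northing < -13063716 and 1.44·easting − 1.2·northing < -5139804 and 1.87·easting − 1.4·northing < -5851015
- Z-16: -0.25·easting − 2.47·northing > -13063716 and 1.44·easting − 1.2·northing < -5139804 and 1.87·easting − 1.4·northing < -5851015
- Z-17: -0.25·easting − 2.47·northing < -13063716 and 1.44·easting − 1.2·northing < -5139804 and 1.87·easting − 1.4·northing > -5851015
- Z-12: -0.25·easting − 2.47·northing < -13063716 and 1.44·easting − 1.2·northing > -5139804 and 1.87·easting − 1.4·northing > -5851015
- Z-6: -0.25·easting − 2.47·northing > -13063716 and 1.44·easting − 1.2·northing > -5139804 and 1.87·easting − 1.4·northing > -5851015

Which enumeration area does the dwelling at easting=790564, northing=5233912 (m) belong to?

Z-17

-0.25·790564 − 2.47·5233912 = -13125403.640, which is < -13063716
1.44·790564 − 1.2·5233912 = -5142282.240, which is < -5139804
1.87·790564 − 1.4·5233912 = -5849122.120, which is > -5851015
This sign pattern matches Z-17.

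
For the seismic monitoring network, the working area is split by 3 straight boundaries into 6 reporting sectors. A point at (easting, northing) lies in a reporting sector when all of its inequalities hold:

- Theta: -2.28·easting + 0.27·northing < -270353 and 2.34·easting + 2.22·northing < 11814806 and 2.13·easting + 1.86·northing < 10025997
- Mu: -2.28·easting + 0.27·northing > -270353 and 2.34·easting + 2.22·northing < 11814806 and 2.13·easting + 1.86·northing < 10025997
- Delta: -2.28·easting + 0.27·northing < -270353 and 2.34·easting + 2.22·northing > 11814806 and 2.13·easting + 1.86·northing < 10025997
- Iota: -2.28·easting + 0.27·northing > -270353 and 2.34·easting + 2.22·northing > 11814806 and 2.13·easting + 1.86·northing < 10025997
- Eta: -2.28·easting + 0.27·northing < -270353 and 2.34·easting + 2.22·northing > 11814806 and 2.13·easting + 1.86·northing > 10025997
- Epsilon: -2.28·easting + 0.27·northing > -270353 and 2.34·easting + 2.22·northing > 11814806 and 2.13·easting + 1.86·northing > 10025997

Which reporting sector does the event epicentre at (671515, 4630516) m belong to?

Eta

-2.28·671515 + 0.27·4630516 = -280814.880, which is < -270353
2.34·671515 + 2.22·4630516 = 11851090.620, which is > 11814806
2.13·671515 + 1.86·4630516 = 10043086.710, which is > 10025997
This sign pattern matches Eta.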